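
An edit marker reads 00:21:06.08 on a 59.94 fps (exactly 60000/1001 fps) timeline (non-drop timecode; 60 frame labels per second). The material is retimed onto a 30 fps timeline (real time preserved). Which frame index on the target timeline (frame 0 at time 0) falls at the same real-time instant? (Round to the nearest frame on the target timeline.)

Source frame index: (0×3600 + 21×60 + 6) × 60 + 8 = 75968.
Real time: 75968 / (60000/1001) = 2376374/1875 s.
Target frame: (2376374/1875) × (30) = 4752748/125 ≈ 38021.984 → 38022.

frame 38022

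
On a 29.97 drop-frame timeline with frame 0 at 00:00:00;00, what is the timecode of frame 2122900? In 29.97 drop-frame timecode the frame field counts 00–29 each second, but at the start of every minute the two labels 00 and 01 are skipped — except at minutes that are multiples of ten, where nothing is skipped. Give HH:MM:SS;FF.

Ten DF minutes hold 17982 frames, so frame 2122900 lies in block 118 (frames 2121876–2139857) with 1024 frames into that block.
The block's first minute is 1800 frames and the rest 1798 each; 1024 frames reaches minute 0, so 118 × 18 + 0 × 2 = 2124 labels have been skipped so far.
Adding those back, label number 2122900 + 2124 = 2125024 at 30 labels/s is 70834 s + 4 f = 19 h 40 min 34 s frame 4, i.e. 19:40:34;04.

19:40:34;04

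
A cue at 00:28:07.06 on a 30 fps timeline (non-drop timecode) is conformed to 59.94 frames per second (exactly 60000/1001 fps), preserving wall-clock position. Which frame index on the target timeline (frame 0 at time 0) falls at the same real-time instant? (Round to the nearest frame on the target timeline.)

frame 101131

Source frame index: (0×3600 + 28×60 + 7) × 30 + 6 = 50616.
Real time: 50616 / (30) = 8436/5 s.
Target frame: (8436/5) × (60000/1001) = 101232000/1001 ≈ 101130.869 → 101131.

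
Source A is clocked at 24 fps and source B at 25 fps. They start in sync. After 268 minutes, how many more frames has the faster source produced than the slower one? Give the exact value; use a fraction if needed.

16080 frames

268 min = 16080 s.
A emits 24 × 16080 = 385920 frames; B emits 25 × 16080 = 402000.
Difference = 16080 frames; B is ahead of A.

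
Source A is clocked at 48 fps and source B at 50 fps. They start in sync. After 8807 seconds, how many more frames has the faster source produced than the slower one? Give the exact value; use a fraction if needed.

A emits 48 × 8807 = 422736 frames; B emits 50 × 8807 = 440350.
Difference = 17614 frames; B is ahead of A.

17614 frames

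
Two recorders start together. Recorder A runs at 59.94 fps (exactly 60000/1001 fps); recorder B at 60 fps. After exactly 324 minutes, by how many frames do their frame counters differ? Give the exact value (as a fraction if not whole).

1166400/1001 frames

324 min = 19440 s.
A emits 60000/1001 × 19440 = 1166400000/1001 frames; B emits 60 × 19440 = 1166400.
Difference = 1166400/1001 frames (≈ 1165.2348); B is ahead of A.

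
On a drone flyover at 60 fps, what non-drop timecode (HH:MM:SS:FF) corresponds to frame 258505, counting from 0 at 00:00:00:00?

258505 ÷ 60 = 4308 full seconds, remainder 25 frames.
4308 s = 1 h 11 min 48 s.
Timecode: 01:11:48:25.

01:11:48:25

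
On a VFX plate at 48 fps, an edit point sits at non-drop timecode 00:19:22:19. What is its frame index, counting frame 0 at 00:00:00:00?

frame 55795

Total seconds to the label: (0 × 3600 + 19 × 60 + 22) = 1162.
Frame index = 1162 × 48 + 19 = 55795.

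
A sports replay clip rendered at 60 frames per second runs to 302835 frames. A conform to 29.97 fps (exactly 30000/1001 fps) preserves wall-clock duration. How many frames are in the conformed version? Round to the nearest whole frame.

Frames at target rate = 302835 × (30000/1001) / (60) = 11647500/77 ≈ 151266.234.
Nearest whole frame: 151266.

151266 frames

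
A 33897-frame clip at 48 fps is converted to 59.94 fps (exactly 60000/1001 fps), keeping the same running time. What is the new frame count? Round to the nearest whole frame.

Frames at target rate = 33897 × (60000/1001) / (48) = 42371250/1001 ≈ 42328.921.
Nearest whole frame: 42329.

42329 frames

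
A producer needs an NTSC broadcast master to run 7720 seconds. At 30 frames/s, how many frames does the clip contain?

231600 frames

Frames = 7720 × 30 = 231600.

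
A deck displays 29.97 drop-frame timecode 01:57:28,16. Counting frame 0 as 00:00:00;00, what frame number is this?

As if non-drop at 30 labels/s: (1 × 3600 + 57 × 60 + 28) × 30 + 16 = 211456.
Minute boundaries passed: 117; those not divisible by 10: 117 − 11 = 106; dropped labels = 2 × 106 = 212.
Actual frame index = 211456 − 212 = 211244.

211244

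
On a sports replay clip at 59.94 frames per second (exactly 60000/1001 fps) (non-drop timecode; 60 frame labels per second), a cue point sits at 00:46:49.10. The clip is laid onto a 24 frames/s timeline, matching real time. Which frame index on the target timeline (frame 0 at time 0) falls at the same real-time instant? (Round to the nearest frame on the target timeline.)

frame 67487

Source frame index: (0×3600 + 46×60 + 49) × 60 + 10 = 168550.
Real time: 168550 / (60000/1001) = 3374371/1200 s.
Target frame: (3374371/1200) × (24) = 3374371/50 ≈ 67487.420 → 67487.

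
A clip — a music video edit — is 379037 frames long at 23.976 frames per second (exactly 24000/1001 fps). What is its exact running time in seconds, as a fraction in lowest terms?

Running time = 379037 ÷ (24000/1001) = 379037 × 1001/24000 = 379416037/24000 s.

379416037/24000 seconds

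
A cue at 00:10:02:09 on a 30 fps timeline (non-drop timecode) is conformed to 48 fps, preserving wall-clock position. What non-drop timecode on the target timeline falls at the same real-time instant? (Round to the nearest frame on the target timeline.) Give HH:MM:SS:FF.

00:10:02:14

Source frame index: (0×3600 + 10×60 + 2) × 30 + 9 = 18069.
Real time: 18069 / (30) = 6023/10 s.
Target frame: (6023/10) × (48) = 144552/5 ≈ 28910.400 → 28910.
At 48 labels/s: frame 28910 → 00:10:02:14.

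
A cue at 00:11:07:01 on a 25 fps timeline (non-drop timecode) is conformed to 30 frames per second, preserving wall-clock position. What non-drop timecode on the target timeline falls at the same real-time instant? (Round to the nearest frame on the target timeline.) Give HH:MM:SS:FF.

00:11:07:01

Source frame index: (0×3600 + 11×60 + 7) × 25 + 1 = 16676.
Real time: 16676 / (25) = 16676/25 s.
Target frame: (16676/25) × (30) = 100056/5 ≈ 20011.200 → 20011.
At 30 labels/s: frame 20011 → 00:11:07:01.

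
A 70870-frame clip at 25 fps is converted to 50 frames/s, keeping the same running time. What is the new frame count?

141740 frames

Target frames = source frames × (target rate / source rate) = 70870 × (50)/(25) = 70870 × 2 = 141740.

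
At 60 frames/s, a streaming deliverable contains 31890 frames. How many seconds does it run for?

Running time = 31890 / (60) = 531.5 s.

531.5 seconds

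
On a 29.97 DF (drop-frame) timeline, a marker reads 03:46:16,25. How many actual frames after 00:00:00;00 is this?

406897

Complete 10-minute blocks: 22, each 17982 frames → 395604.
Remaining 6 whole minutes in the current block: 1800 + 5 × 1798 = 10790 frames.
Within the current minute: 16 × 30 + 25 − 2 = 503 (labels ;00/;01 skipped at this minute). Total = 395604 + 10790 + 503 = 406897.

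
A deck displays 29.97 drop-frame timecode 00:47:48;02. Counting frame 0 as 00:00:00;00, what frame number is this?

85956

As if non-drop at 30 labels/s: (0 × 3600 + 47 × 60 + 48) × 30 + 2 = 86042.
Minute boundaries passed: 47; those not divisible by 10: 47 − 4 = 43; dropped labels = 2 × 43 = 86.
Actual frame index = 86042 − 86 = 85956.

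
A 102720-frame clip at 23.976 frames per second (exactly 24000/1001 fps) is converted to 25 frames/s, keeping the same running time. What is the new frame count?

Target frames = source frames × (target rate / source rate) = 102720 × (25)/(24000/1001) = 102720 × 1001/960 = 107107.

107107 frames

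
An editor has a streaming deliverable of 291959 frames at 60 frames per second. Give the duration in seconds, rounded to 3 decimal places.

Running time = 291959 × 1/60 = 291959/60 s ≈ 4865.983 s.

4865.983 seconds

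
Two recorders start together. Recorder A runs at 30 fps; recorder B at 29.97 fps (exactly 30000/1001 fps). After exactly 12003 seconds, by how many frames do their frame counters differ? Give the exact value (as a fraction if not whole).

360090/1001 frames

A emits 30 × 12003 = 360090 frames; B emits 30000/1001 × 12003 = 360090000/1001.
Difference = 360090/1001 frames (≈ 359.7303); B is behind A.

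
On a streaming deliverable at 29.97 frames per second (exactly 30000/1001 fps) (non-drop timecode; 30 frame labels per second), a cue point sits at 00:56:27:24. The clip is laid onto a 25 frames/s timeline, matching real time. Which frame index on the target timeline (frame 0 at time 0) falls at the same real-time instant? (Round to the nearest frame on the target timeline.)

frame 84780

Source frame index: (0×3600 + 56×60 + 27) × 30 + 24 = 101634.
Real time: 101634 / (30000/1001) = 16955939/5000 s.
Target frame: (16955939/5000) × (25) = 16955939/200 ≈ 84779.695 → 84780.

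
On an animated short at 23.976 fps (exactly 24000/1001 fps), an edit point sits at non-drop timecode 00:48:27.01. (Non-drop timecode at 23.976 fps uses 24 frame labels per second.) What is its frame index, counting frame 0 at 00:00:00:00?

69769

Total seconds to the label: (0 × 3600 + 48 × 60 + 27) = 2907.
Frame index = 2907 × 24 + 1 = 69769.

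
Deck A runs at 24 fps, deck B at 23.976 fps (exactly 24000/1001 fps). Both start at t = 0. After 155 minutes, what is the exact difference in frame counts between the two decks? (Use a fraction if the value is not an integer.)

155 min = 9300 s.
A emits 24 × 9300 = 223200 frames; B emits 24000/1001 × 9300 = 223200000/1001.
Difference = 223200/1001 frames (≈ 222.9770); B is behind A.

223200/1001 frames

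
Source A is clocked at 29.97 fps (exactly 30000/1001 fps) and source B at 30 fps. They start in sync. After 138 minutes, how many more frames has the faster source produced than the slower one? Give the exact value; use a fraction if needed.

248400/1001 frames

138 min = 8280 s.
A emits 30000/1001 × 8280 = 248400000/1001 frames; B emits 30 × 8280 = 248400.
Difference = 248400/1001 frames (≈ 248.1518); B is ahead of A.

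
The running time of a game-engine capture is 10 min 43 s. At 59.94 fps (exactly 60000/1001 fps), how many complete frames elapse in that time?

10 min 43 s = 643 s.
Frames = 643 × 60000/1001 = 38580000/1001 ≈ 38541.4585.
Complete frames: 38541.

38541 frames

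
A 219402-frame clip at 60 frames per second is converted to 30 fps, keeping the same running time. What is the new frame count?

Target frames = source frames × (target rate / source rate) = 219402 × (30)/(60) = 219402 × 1/2 = 109701.

109701 frames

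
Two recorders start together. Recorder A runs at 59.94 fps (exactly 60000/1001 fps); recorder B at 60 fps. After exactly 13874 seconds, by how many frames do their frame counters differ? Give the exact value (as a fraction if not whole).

A emits 60000/1001 × 13874 = 118920000/143 frames; B emits 60 × 13874 = 832440.
Difference = 118920/143 frames (≈ 831.6084); B is ahead of A.

118920/143 frames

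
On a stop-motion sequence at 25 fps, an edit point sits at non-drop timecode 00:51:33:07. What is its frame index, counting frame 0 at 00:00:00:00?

frame 77332

Total seconds to the label: (0 × 3600 + 51 × 60 + 33) = 3093.
Frame index = 3093 × 25 + 7 = 77332.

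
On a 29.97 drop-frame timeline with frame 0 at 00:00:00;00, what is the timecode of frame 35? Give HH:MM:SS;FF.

00:00:01;05

Ten DF minutes hold 17982 frames, so frame 35 lies in block 0 (frames 0–17981) with 35 frames into that block.
The block's first minute is 1800 frames and the rest 1798 each; 35 frames reaches minute 0, so 0 × 18 + 0 × 2 = 0 labels have been skipped so far.
Adding those back, label number 35 + 0 = 35 at 30 labels/s is 1 s + 5 f = 0 h 0 min 1 s frame 5, i.e. 00:00:01;05.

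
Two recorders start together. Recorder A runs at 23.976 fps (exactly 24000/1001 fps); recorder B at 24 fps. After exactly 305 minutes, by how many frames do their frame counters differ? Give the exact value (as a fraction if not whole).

439200/1001 frames

305 min = 18300 s.
A emits 24000/1001 × 18300 = 439200000/1001 frames; B emits 24 × 18300 = 439200.
Difference = 439200/1001 frames (≈ 438.7612); B is ahead of A.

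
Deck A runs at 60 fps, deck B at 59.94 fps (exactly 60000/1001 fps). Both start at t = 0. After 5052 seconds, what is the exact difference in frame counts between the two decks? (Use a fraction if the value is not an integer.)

A emits 60 × 5052 = 303120 frames; B emits 60000/1001 × 5052 = 303120000/1001.
Difference = 303120/1001 frames (≈ 302.8172); B is behind A.

303120/1001 frames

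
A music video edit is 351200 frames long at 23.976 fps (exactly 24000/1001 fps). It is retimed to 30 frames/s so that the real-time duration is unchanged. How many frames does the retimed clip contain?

439439 frames

Target frames = source frames × (target rate / source rate) = 351200 × (30)/(24000/1001) = 351200 × 1001/800 = 439439.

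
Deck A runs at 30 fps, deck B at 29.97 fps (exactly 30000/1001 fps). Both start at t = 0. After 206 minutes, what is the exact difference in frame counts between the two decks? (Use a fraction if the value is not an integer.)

206 min = 12360 s.
A emits 30 × 12360 = 370800 frames; B emits 30000/1001 × 12360 = 370800000/1001.
Difference = 370800/1001 frames (≈ 370.4296); B is behind A.

370800/1001 frames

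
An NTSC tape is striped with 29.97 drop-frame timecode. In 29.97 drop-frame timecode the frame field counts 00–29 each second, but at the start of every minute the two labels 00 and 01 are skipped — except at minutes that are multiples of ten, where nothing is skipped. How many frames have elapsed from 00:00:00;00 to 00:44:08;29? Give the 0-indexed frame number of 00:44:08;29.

As if non-drop at 30 labels/s: (0 × 3600 + 44 × 60 + 8) × 30 + 29 = 79469.
Minute boundaries passed: 44; those not divisible by 10: 44 − 4 = 40; dropped labels = 2 × 40 = 80.
Actual frame index = 79469 − 80 = 79389.

79389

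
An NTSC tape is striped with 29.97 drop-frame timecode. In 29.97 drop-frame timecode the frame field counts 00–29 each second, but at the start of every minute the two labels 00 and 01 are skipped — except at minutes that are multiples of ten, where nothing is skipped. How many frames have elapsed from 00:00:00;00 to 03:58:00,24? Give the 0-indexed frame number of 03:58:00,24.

427994

As if non-drop at 30 labels/s: (3 × 3600 + 58 × 60 + 0) × 30 + 24 = 428424.
Minute boundaries passed: 238; those not divisible by 10: 238 − 23 = 215; dropped labels = 2 × 215 = 430.
Actual frame index = 428424 − 430 = 427994.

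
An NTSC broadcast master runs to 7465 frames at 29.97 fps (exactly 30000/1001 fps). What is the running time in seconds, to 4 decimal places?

249.0822 seconds

Running time = 7465 × 1001/30000 = 1494493/6000 s ≈ 249.0822 s.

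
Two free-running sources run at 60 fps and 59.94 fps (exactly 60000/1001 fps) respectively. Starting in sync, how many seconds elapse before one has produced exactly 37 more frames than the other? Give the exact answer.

37037/60 seconds

The gap grows by |60000/1001 − 60| = 60/1001 frames per second.
Time for a 37-frame gap: 37 ÷ (60/1001) = 37037/60 s.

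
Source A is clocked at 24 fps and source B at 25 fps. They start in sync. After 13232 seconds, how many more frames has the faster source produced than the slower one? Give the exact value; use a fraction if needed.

13232 frames

A emits 24 × 13232 = 317568 frames; B emits 25 × 13232 = 330800.
Difference = 13232 frames; B is ahead of A.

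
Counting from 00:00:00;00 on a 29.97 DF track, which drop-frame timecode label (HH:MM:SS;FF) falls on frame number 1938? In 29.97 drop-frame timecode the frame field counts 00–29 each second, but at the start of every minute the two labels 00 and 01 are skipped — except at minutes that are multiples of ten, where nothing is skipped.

Ten DF minutes hold 17982 frames, so frame 1938 lies in block 0 (frames 0–17981) with 1938 frames into that block.
The block's first minute is 1800 frames and the rest 1798 each; 1938 frames reaches minute 1, so 0 × 18 + 1 × 2 = 2 labels have been skipped so far.
Adding those back, label number 1938 + 2 = 1940 at 30 labels/s is 64 s + 20 f = 0 h 1 min 4 s frame 20, i.e. 00:01:04;20.

00:01:04;20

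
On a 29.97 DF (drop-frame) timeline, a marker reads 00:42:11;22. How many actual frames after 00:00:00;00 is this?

75876

Complete 10-minute blocks: 4, each 17982 frames → 71928.
Remaining 2 whole minutes in the current block: 1800 + 1 × 1798 = 3598 frames.
Within the current minute: 11 × 30 + 22 − 2 = 350 (labels ;00/;01 skipped at this minute). Total = 71928 + 3598 + 350 = 75876.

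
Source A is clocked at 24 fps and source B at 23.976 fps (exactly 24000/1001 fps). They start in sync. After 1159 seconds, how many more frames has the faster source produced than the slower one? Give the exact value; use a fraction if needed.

27816/1001 frames

A emits 24 × 1159 = 27816 frames; B emits 24000/1001 × 1159 = 27816000/1001.
Difference = 27816/1001 frames (≈ 27.7882); B is behind A.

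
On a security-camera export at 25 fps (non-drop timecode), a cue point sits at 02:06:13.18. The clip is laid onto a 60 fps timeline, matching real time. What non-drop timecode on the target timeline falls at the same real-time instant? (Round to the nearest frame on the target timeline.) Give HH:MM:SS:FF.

Source frame index: (2×3600 + 6×60 + 13) × 25 + 18 = 189343.
Real time: 189343 / (25) = 189343/25 s.
Target frame: (189343/25) × (60) = 2272116/5 ≈ 454423.200 → 454423.
At 60 labels/s: frame 454423 → 02:06:13:43.

02:06:13:43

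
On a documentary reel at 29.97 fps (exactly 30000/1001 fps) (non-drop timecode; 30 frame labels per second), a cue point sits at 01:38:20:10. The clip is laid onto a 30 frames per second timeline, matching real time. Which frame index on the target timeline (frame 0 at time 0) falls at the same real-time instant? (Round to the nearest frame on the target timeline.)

frame 177187

Source frame index: (1×3600 + 38×60 + 20) × 30 + 10 = 177010.
Real time: 177010 / (30000/1001) = 17718701/3000 s.
Target frame: (17718701/3000) × (30) = 17718701/100 ≈ 177187.010 → 177187.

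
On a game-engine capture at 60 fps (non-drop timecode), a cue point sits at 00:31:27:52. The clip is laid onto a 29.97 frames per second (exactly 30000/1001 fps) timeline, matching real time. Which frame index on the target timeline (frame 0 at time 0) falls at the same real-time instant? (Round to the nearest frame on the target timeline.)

frame 56579

Source frame index: (0×3600 + 31×60 + 27) × 60 + 52 = 113272.
Real time: 113272 / (60) = 28318/15 s.
Target frame: (28318/15) × (30000/1001) = 56636000/1001 ≈ 56579.421 → 56579.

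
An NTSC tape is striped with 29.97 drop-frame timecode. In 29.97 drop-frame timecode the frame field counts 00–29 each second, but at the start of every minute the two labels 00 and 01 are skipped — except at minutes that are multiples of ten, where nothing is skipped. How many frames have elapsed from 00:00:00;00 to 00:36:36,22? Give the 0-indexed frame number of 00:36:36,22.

Complete 10-minute blocks: 3, each 17982 frames → 53946.
Remaining 6 whole minutes in the current block: 1800 + 5 × 1798 = 10790 frames.
Within the current minute: 36 × 30 + 22 − 2 = 1100 (labels ;00/;01 skipped at this minute). Total = 53946 + 10790 + 1100 = 65836.

65836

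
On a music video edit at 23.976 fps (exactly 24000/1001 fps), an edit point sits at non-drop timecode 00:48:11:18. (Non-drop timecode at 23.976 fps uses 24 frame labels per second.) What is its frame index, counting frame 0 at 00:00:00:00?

69402

Total seconds to the label: (0 × 3600 + 48 × 60 + 11) = 2891.
Frame index = 2891 × 24 + 18 = 69402.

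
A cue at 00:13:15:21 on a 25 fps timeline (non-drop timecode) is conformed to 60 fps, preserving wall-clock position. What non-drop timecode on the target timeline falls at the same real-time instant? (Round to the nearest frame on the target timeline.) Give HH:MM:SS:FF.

Source frame index: (0×3600 + 13×60 + 15) × 25 + 21 = 19896.
Real time: 19896 / (25) = 19896/25 s.
Target frame: (19896/25) × (60) = 238752/5 ≈ 47750.400 → 47750.
At 60 labels/s: frame 47750 → 00:13:15:50.

00:13:15:50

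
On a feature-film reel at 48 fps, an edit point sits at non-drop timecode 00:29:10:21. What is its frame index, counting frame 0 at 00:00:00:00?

frame 84021

Total seconds to the label: (0 × 3600 + 29 × 60 + 10) = 1750.
Frame index = 1750 × 48 + 21 = 84021.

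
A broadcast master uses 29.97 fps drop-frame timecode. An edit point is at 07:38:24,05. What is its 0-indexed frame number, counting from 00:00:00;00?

As if non-drop at 30 labels/s: (7 × 3600 + 38 × 60 + 24) × 30 + 5 = 825125.
Minute boundaries passed: 458; those not divisible by 10: 458 − 45 = 413; dropped labels = 2 × 413 = 826.
Actual frame index = 825125 − 826 = 824299.

824299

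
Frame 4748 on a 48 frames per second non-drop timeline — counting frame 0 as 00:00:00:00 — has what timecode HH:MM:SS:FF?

4748 ÷ 48 = 98 full seconds, remainder 44 frames.
98 s = 0 h 1 min 38 s.
Timecode: 00:01:38:44.

00:01:38:44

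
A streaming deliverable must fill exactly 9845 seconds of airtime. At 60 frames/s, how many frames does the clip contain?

590700 frames

Frames = 9845 × 60 = 590700.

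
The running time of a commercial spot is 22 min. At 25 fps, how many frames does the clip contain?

33000 frames

22 min = 1320 s.
Frames = 1320 × 25 = 33000.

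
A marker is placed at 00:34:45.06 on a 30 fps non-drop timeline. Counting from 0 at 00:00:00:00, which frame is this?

Total seconds to the label: (0 × 3600 + 34 × 60 + 45) = 2085.
Frame index = 2085 × 30 + 6 = 62556.

62556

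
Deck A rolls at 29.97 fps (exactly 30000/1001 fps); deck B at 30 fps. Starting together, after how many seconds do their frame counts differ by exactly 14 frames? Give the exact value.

The gap grows by |30 − 30000/1001| = 30/1001 frames per second.
Time for a 14-frame gap: 14 ÷ (30/1001) = 7007/15 s.

7007/15 seconds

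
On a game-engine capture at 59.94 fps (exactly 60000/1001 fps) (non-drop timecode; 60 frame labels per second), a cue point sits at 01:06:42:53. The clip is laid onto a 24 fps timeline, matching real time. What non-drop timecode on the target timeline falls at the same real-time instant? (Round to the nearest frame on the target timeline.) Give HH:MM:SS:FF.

01:06:46:21

Source frame index: (1×3600 + 6×60 + 42) × 60 + 53 = 240173.
Real time: 240173 / (60000/1001) = 240413173/60000 s.
Target frame: (240413173/60000) × (24) = 240413173/2500 ≈ 96165.269 → 96165.
At 24 labels/s: frame 96165 → 01:06:46:21.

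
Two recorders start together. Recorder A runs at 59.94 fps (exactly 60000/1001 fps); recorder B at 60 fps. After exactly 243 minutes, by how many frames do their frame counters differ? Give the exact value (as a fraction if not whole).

243 min = 14580 s.
A emits 60000/1001 × 14580 = 874800000/1001 frames; B emits 60 × 14580 = 874800.
Difference = 874800/1001 frames (≈ 873.9261); B is ahead of A.

874800/1001 frames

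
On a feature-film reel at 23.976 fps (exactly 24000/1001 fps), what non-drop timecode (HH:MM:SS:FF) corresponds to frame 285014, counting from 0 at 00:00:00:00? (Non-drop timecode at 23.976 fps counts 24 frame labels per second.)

285014 ÷ 24 = 11875 full seconds, remainder 14 frames.
11875 s = 3 h 17 min 55 s.
Timecode: 03:17:55:14.

03:17:55:14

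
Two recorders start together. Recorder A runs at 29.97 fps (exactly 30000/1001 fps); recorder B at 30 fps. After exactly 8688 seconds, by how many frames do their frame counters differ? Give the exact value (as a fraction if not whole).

A emits 30000/1001 × 8688 = 260640000/1001 frames; B emits 30 × 8688 = 260640.
Difference = 260640/1001 frames (≈ 260.3796); B is ahead of A.

260640/1001 frames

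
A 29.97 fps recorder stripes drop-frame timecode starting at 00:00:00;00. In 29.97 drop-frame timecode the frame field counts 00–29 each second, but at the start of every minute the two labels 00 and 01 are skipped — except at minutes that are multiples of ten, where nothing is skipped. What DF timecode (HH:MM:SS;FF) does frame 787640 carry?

Ten DF minutes hold 17982 frames, so frame 787640 lies in block 43 (frames 773226–791207) with 14414 frames into that block.
The block's first minute is 1800 frames and the rest 1798 each; 14414 frames reaches minute 8, so 43 × 18 + 8 × 2 = 790 labels have been skipped so far.
Adding those back, label number 787640 + 790 = 788430 at 30 labels/s is 26281 s + 0 f = 7 h 18 min 1 s frame 0, i.e. 07:18:01;00.

07:18:01;00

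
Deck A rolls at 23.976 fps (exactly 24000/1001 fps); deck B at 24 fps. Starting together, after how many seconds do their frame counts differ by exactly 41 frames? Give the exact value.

The gap grows by |24 − 24000/1001| = 24/1001 frames per second.
Time for a 41-frame gap: 41 ÷ (24/1001) = 41041/24 s.

41041/24 seconds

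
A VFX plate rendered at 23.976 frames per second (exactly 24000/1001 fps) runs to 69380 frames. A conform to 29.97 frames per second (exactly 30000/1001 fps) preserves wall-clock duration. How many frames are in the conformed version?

Target frames = source frames × (target rate / source rate) = 69380 × (30000/1001)/(24000/1001) = 69380 × 5/4 = 86725.

86725 frames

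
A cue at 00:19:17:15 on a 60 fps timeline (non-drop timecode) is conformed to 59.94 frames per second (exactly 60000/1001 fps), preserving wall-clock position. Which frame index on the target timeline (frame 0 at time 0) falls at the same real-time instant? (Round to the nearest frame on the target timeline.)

Source frame index: (0×3600 + 19×60 + 17) × 60 + 15 = 69435.
Real time: 69435 / (60) = 4629/4 s.
Target frame: (4629/4) × (60000/1001) = 69435000/1001 ≈ 69365.634 → 69366.

frame 69366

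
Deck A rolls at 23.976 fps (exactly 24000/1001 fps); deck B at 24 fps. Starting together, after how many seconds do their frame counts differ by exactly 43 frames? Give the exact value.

43043/24 seconds

The gap grows by |24 − 24000/1001| = 24/1001 frames per second.
Time for a 43-frame gap: 43 ÷ (24/1001) = 43043/24 s.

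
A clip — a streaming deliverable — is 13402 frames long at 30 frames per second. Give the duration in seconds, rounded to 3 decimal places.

Running time = 13402 × 1/30 = 6701/15 s ≈ 446.733 s.

446.733 seconds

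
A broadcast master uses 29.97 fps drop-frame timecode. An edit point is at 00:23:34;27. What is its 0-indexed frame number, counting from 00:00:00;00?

42405

Complete 10-minute blocks: 2, each 17982 frames → 35964.
Remaining 3 whole minutes in the current block: 1800 + 2 × 1798 = 5396 frames.
Within the current minute: 34 × 30 + 27 − 2 = 1045 (labels ;00/;01 skipped at this minute). Total = 35964 + 5396 + 1045 = 42405.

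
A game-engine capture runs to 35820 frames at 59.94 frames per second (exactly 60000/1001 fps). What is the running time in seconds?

597.597 seconds

Running time = 35820 / (60000/1001) = 597.597 s.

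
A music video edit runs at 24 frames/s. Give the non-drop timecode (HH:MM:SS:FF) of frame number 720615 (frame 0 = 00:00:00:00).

720615 ÷ 24 = 30025 full seconds, remainder 15 frames.
30025 s = 8 h 20 min 25 s.
Timecode: 08:20:25:15.

08:20:25:15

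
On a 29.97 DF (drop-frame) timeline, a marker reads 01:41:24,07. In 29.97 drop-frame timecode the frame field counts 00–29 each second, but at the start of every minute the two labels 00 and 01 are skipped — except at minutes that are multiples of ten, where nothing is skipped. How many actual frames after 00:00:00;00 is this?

182345

Complete 10-minute blocks: 10, each 17982 frames → 179820.
Remaining 1 whole minute in the current block: 1800 + 0 × 1798 = 1800 frames.
Within the current minute: 24 × 30 + 7 − 2 = 725 (labels ;00/;01 skipped at this minute). Total = 179820 + 1800 + 725 = 182345.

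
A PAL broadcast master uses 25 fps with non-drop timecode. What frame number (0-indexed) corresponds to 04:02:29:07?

Total seconds to the label: (4 × 3600 + 2 × 60 + 29) = 14549.
Frame index = 14549 × 25 + 7 = 363732.

frame 363732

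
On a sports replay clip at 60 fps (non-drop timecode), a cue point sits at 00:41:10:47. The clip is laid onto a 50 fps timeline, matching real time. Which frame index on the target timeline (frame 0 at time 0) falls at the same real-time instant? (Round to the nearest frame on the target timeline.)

Source frame index: (0×3600 + 41×60 + 10) × 60 + 47 = 148247.
Real time: 148247 / (60) = 148247/60 s.
Target frame: (148247/60) × (50) = 741235/6 ≈ 123539.167 → 123539.

frame 123539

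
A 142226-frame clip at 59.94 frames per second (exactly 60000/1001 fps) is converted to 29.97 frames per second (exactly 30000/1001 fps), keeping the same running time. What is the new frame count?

Target frames = source frames × (target rate / source rate) = 142226 × (30000/1001)/(60000/1001) = 142226 × 1/2 = 71113.

71113 frames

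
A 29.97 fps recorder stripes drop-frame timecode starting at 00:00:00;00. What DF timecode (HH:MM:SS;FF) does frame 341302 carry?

03:09:48;04

Ten DF minutes hold 17982 frames, so frame 341302 lies in block 18 (frames 323676–341657) with 17626 frames into that block.
The block's first minute is 1800 frames and the rest 1798 each; 17626 frames reaches minute 9, so 18 × 18 + 9 × 2 = 342 labels have been skipped so far.
Adding those back, label number 341302 + 342 = 341644 at 30 labels/s is 11388 s + 4 f = 3 h 9 min 48 s frame 4, i.e. 03:09:48;04.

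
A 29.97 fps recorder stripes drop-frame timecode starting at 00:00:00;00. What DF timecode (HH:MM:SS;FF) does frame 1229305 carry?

11:23:37;25

Ten DF minutes hold 17982 frames, so frame 1229305 lies in block 68 (frames 1222776–1240757) with 6529 frames into that block.
The block's first minute is 1800 frames and the rest 1798 each; 6529 frames reaches minute 3, so 68 × 18 + 3 × 2 = 1230 labels have been skipped so far.
Adding those back, label number 1229305 + 1230 = 1230535 at 30 labels/s is 41017 s + 25 f = 11 h 23 min 37 s frame 25, i.e. 11:23:37;25.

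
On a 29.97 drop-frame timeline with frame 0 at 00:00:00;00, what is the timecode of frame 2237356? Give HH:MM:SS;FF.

20:44:13;06

Ten DF minutes hold 17982 frames, so frame 2237356 lies in block 124 (frames 2229768–2247749) with 7588 frames into that block.
The block's first minute is 1800 frames and the rest 1798 each; 7588 frames reaches minute 4, so 124 × 18 + 4 × 2 = 2240 labels have been skipped so far.
Adding those back, label number 2237356 + 2240 = 2239596 at 30 labels/s is 74653 s + 6 f = 20 h 44 min 13 s frame 6, i.e. 20:44:13;06.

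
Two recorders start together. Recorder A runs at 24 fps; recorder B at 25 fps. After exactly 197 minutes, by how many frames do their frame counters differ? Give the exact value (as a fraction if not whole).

197 min = 11820 s.
A emits 24 × 11820 = 283680 frames; B emits 25 × 11820 = 295500.
Difference = 11820 frames; B is ahead of A.

11820 frames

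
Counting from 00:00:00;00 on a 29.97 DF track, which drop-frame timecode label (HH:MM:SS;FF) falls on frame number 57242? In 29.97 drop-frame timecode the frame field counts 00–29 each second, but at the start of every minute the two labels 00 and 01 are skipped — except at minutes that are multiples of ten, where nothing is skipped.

Ten DF minutes hold 17982 frames, so frame 57242 lies in block 3 (frames 53946–71927) with 3296 frames into that block.
The block's first minute is 1800 frames and the rest 1798 each; 3296 frames reaches minute 1, so 3 × 18 + 1 × 2 = 56 labels have been skipped so far.
Adding those back, label number 57242 + 56 = 57298 at 30 labels/s is 1909 s + 28 f = 0 h 31 min 49 s frame 28, i.e. 00:31:49;28.

00:31:49;28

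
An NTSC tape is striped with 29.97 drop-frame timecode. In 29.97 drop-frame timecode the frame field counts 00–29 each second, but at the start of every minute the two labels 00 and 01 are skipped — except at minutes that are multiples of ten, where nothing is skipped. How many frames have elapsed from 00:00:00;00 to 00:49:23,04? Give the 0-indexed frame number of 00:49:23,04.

88804

Complete 10-minute blocks: 4, each 17982 frames → 71928.
Remaining 9 whole minutes in the current block: 1800 + 8 × 1798 = 16184 frames.
Within the current minute: 23 × 30 + 4 − 2 = 692 (labels ;00/;01 skipped at this minute). Total = 71928 + 16184 + 692 = 88804.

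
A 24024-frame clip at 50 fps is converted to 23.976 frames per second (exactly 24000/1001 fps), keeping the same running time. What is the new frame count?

11520 frames

Target frames = source frames × (target rate / source rate) = 24024 × (24000/1001)/(50) = 24024 × 480/1001 = 11520.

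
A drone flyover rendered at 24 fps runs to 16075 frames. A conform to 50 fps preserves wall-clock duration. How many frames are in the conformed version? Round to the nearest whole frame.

33490 frames

Frames at target rate = 16075 × (50) / (24) = 401875/12 ≈ 33489.583.
Nearest whole frame: 33490.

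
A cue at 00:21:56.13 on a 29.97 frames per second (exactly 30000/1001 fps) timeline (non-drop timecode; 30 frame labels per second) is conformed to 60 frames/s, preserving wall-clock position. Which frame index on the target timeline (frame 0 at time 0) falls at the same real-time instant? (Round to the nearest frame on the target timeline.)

frame 79065

Source frame index: (0×3600 + 21×60 + 56) × 30 + 13 = 39493.
Real time: 39493 / (30000/1001) = 39532493/30000 s.
Target frame: (39532493/30000) × (60) = 39532493/500 ≈ 79064.986 → 79065.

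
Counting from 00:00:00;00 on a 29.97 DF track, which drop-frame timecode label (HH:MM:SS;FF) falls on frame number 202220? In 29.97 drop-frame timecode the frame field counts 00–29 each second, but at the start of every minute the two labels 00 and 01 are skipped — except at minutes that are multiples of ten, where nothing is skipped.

01:52:27;12

Each 10-minute DF block holds 10 × 60 × 30 − 9 × 2 = 17982 frames. 202220 ÷ 17982 → 11 full blocks, remainder 4418.
Within the partial block the first minute is 1800 frames and each further minute 1798, so 2 further minute boundaries passed. Total skipped labels = 18 × 11 + 2 × 2 = 202.
Non-drop label index = 202220 + 202 = 202422; at 30 labels/s that is 01:52:27:12, i.e. DF 01:52:27;12.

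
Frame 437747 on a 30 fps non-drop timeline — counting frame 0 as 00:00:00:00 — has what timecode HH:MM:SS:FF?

04:03:11:17

437747 ÷ 30 = 14591 full seconds, remainder 17 frames.
14591 s = 4 h 3 min 11 s.
Timecode: 04:03:11:17.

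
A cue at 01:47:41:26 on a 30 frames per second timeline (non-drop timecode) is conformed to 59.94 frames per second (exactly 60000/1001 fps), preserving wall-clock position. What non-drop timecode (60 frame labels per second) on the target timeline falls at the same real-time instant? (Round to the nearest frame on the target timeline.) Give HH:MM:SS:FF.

01:47:35:25

Source frame index: (1×3600 + 47×60 + 41) × 30 + 26 = 193856.
Real time: 193856 / (30) = 96928/15 s.
Target frame: (96928/15) × (60000/1001) = 29824000/77 ≈ 387324.675 → 387325.
At 60 labels/s: frame 387325 → 01:47:35:25.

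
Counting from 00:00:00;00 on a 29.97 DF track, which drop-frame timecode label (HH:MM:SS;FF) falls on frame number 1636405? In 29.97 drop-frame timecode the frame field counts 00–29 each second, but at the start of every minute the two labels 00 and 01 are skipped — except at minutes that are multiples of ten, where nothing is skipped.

Each 10-minute DF block holds 10 × 60 × 30 − 9 × 2 = 17982 frames. 1636405 ÷ 17982 → 91 full blocks, remainder 43.
Within the partial block the first minute is 1800 frames and each further minute 1798, so 0 further minute boundaries passed. Total skipped labels = 18 × 91 + 2 × 0 = 1638.
Non-drop label index = 1636405 + 1638 = 1638043; at 30 labels/s that is 15:10:01:13, i.e. DF 15:10:01;13.

15:10:01;13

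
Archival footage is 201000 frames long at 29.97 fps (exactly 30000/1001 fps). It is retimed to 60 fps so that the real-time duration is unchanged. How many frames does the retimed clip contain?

Target frames = source frames × (target rate / source rate) = 201000 × (60)/(30000/1001) = 201000 × 1001/500 = 402402.

402402 frames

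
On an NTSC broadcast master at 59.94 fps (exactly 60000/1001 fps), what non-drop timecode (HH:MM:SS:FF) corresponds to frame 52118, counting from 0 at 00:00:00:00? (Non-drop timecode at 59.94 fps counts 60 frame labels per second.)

00:14:28:38

52118 ÷ 60 = 868 full seconds, remainder 38 frames.
868 s = 0 h 14 min 28 s.
Timecode: 00:14:28:38.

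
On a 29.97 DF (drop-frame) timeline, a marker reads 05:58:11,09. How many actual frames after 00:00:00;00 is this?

644093

Complete 10-minute blocks: 35, each 17982 frames → 629370.
Remaining 8 whole minutes in the current block: 1800 + 7 × 1798 = 14386 frames.
Within the current minute: 11 × 30 + 9 − 2 = 337 (labels ;00/;01 skipped at this minute). Total = 629370 + 14386 + 337 = 644093.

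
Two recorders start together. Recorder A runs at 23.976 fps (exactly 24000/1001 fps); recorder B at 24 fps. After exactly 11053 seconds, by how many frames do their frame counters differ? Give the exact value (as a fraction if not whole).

37896/143 frames

A emits 24000/1001 × 11053 = 37896000/143 frames; B emits 24 × 11053 = 265272.
Difference = 37896/143 frames (≈ 265.0070); B is ahead of A.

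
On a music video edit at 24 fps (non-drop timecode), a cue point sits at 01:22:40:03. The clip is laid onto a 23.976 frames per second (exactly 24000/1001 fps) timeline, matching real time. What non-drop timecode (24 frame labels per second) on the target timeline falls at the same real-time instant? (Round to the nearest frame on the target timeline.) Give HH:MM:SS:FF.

01:22:35:04

Source frame index: (1×3600 + 22×60 + 40) × 24 + 3 = 119043.
Real time: 119043 / (24) = 39681/8 s.
Target frame: (39681/8) × (24000/1001) = 119043000/1001 ≈ 118924.076 → 118924.
At 24 labels/s: frame 118924 → 01:22:35:04.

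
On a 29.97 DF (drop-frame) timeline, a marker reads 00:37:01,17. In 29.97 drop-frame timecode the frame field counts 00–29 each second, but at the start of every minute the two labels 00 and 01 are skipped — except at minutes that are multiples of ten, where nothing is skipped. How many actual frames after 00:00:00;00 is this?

Complete 10-minute blocks: 3, each 17982 frames → 53946.
Remaining 7 whole minutes in the current block: 1800 + 6 × 1798 = 12588 frames.
Within the current minute: 1 × 30 + 17 − 2 = 45 (labels ;00/;01 skipped at this minute). Total = 53946 + 12588 + 45 = 66579.

66579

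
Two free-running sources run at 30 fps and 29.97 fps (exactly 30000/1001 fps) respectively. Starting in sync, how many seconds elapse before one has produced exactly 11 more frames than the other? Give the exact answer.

11011/30 seconds

The gap grows by |30000/1001 − 30| = 30/1001 frames per second.
Time for a 11-frame gap: 11 ÷ (30/1001) = 11011/30 s.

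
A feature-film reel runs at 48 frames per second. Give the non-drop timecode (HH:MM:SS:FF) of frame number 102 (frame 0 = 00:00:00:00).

00:00:02:06

102 ÷ 48 = 2 full seconds, remainder 6 frames.
2 s = 0 h 0 min 2 s.
Timecode: 00:00:02:06.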